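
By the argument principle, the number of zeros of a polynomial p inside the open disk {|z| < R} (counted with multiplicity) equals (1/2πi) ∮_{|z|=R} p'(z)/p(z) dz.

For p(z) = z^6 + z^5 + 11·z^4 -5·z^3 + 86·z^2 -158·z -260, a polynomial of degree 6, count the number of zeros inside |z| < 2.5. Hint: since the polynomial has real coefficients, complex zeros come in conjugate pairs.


The zeros of p are: (-2 + 3i), (-2 - 3i), -1, 2, (1 + 3i), (1 - 3i).
Their magnitudes are: 3.606, 3.606, 1, 2, 3.162, 3.162.
Zeros with |z| < R = 2.5: -1, 2.
Count = 2.
By the argument principle, (1/2πi) ∮_{|z|=R} p'(z)/p(z) dz equals exactly this count.

Number of zeros inside |z| < 2.5: 2.


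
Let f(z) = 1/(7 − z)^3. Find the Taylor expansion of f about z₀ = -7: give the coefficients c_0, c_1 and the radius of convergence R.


Let w = z − z₀, so z = z₀ + w.
Then 7 − z = 7 − (z₀ + w) = (7 − z₀) − w = 14 − w.
f(z) = 1/(14 − w)^3 = (1/(14)^3) · (1 − w/(14))^{−3}.
By the binomial series (1−u)^{−3} = Σ_{n≥0} C(n+2, 2) u^n for |u|<1, with u = w/(14):
  c_n = C(n+2, 2) / (14)^(n+3).
  c_0 = 1/(14)^3 = 1/2744.
  c_1 = 3/(14)^4 = 3/38416.
The series is valid for |w/d| < 1, i.e. |z − z₀| < |d|.
Radius of convergence: R = |7 − z₀| = |14| = 14 (distance from z₀ to the singularity z = 7).

c_0 = 1/2744, c_1 = 3/38416; R = 14.


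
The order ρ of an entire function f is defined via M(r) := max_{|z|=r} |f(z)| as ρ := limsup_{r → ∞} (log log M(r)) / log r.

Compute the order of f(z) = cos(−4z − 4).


cos(w) is a linear combination of e^{iw} and e^{−iw} (or e^w, e^{−w} in the hyperbolic case), so |cos(w)| ≤ e^{|w|}. With w = −4z − 4, |w| ≤ 4|z| + 4 = 4r + 4 on |z| = r, giving M(r) ≤ e^{4r + 4}, so ρ ≤ 1. On a suitable ray (z = it for sin/cos; z = t for sinh/cosh, t real → ∞), |cos(−4z − 4)| grows like e^{4|t|}/2, so ρ ≥ 1. Hence ρ = 1.
Therefore ρ = 1.

Order ρ = 1.


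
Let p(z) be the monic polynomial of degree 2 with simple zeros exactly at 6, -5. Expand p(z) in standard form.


The polynomial is p(z) = ∏_{α ∈ S} (z − α), where S = {6, -5}.
Expanding the product yields: p(z) = z^2 -z -30.
The resulting polynomial has degree 2 and real coefficients as required.

p(z) = z^2 -z -30.


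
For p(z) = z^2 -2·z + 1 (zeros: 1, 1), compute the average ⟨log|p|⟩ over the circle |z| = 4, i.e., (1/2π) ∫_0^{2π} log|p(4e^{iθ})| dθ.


Zeros: 1, 1; r = 4.
Inside |z| < r: 1, 1. Outside (|z| ≥ r): ∅.
p(0) = 1, so log|p(0)| = log(1) = 0.0000.
Apply Jensen: I(r) = log|p(0)| + Σ_k log(r/|z_k|), summed over zeros inside |z| < r.
  log(r/|z_k|) for z_k = 1: log(4/1) = 1.3863
  log(r/|z_k|) for z_k = 1: log(4/1) = 1.3863
Sum over inside zeros: 2.7726.
I(r) = log|p(0)| + (inside sum) = 0.0000 + 2.7726 = 2.7726.
Closed form (all zeros inside, monic): I(r) = n·log(r) = 2·log(4) = 2.7726. ✓

I(r) ≈ 2.7726.


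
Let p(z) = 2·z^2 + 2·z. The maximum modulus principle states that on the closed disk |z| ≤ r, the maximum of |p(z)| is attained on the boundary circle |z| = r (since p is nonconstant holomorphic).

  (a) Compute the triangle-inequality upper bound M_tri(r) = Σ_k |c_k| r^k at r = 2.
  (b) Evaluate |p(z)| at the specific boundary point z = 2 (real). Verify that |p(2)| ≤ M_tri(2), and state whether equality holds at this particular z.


Coefficients: c_0 = 0, c_1 = 2, c_2 = 2. Radius r = 2.
Part (a). Triangle bound: M_tri(r) = Σ_k |c_k| r^k
  = |0|·2^0 + |2|·2^1 + |2|·2^2
  = 0 + 4 + 8 = 12.
This bounds M(r) := max_{|z|=r} |p(z)| from above; equality holds iff all terms c_k z^k can be made to align in phase at a single z on |z|=r.
Part (b). At z = 2 (real, on the circle |z| = r):
  p(2) = (0)·2^0 + (2)·2^1 + (2)·2^2 = 12.
  |p(2)| = 12.
Since all nonzero coefficients share the same sign, |p(2)| = 12 = M_tri(2); the triangle bound is attained at z = 2, so in fact M(r) = 12.

M_tri(2) = 12; |p(2)| = 12; equality at z=2: yes.


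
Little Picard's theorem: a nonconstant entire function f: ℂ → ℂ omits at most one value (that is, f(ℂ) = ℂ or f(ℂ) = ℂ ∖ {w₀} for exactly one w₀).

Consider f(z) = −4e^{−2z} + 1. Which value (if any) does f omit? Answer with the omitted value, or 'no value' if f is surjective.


Little Picard bounds the complement of f(ℂ) to at most one point.
e^{−2z} is never zero on ℂ, so -4·e^{−2z} takes every value in ℂ ∖ {0}. Adding 1 shifts the range to ℂ ∖ {1}. Thus f omits exactly the value 1.

Omitted value: 1.


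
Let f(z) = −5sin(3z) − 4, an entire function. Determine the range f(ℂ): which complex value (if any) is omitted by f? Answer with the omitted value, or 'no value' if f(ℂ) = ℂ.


Little Picard bounds the complement of f(ℂ) to at most one point.
sin is entire and surjective onto ℂ: for every w ∈ ℂ, sin(ζ) = w has a solution ζ ∈ ℂ (e.g., via the complex inverse arcsin). With ζ = 3z this gives z = ζ/(3). Then -5·sin(3z) takes every value in -5·ℂ = ℂ, and adding -4 is a bijection of ℂ. So f is surjective and omits no value. (Note: only on the real line is sin bounded by [−1, 1].)

Omitted value: no value.


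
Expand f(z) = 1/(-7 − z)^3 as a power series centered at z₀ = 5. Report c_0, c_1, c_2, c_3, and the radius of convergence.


Let w = z − z₀, so z = z₀ + w.
Then -7 − z = -7 − (z₀ + w) = (-7 − z₀) − w = -12 − w.
f(z) = 1/(-12 − w)^3 = (1/(-12)^3) · (1 − w/(-12))^{−3}.
By the binomial series (1−u)^{−3} = Σ_{n≥0} C(n+2, 2) u^n for |u|<1, with u = w/(-12):
  c_n = C(n+2, 2) / (-12)^(n+3).
  c_0 = 1/(-12)^3 = -1/1728.
  c_1 = 3/(-12)^4 = 1/6912.
  c_2 = 6/(-12)^5 = -1/41472.
  c_3 = 10/(-12)^6 = 5/1492992.
The series is valid for |w/d| < 1, i.e. |z − z₀| < |d|.
Radius of convergence: R = |-7 − z₀| = |-12| = 12 (distance from z₀ to the singularity z = -7).

c_0 = -1/1728, c_1 = 1/6912, c_2 = -1/41472, c_3 = 5/1492992; R = 12.


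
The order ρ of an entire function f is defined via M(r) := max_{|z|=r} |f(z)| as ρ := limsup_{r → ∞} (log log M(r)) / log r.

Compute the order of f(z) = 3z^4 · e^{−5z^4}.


M(r) = max_{|z|=r} |3|·|z|^4·|e^{−5z^4}| = 3·r^4 · e^{5r^4} (the factors attain their maxima compatibly on |z|=r). Then log M(r) = log 3 + 4·log r + 5r^4, dominated by the last term, so log log M(r) ~ 4·log r. The polynomial factor 3z^4 contributes only a log r term and does not affect the order. ρ = 4.
Therefore ρ = 4.

Order ρ = 4.


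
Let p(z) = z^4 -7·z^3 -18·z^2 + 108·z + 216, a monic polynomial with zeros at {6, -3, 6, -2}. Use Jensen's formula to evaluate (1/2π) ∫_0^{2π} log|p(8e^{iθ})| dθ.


Zeros: -3, -2, 6, 6; r = 8.
Inside |z| < r: -3, -2, 6, 6. Outside (|z| ≥ r): ∅.
p(0) = 216, so log|p(0)| = log(216) = 5.3753.
Apply Jensen: I(r) = log|p(0)| + Σ_k log(r/|z_k|), summed over zeros inside |z| < r.
  log(r/|z_k|) for z_k = 6: log(8/6) = 0.2877
  log(r/|z_k|) for z_k = -3: log(8/3) = 0.9808
  log(r/|z_k|) for z_k = 6: log(8/6) = 0.2877
  log(r/|z_k|) for z_k = -2: log(8/2) = 1.3863
Sum over inside zeros: 2.9425.
I(r) = log|p(0)| + (inside sum) = 5.3753 + 2.9425 = 8.3178.
Closed form (all zeros inside, monic): I(r) = n·log(r) = 4·log(8) = 8.3178. ✓

I(r) ≈ 8.3178.


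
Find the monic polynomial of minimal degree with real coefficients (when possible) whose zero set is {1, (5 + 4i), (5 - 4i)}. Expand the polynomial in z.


The polynomial is p(z) = ∏_{α ∈ S} (z − α), where S = {1, (5 + 4i), (5 - 4i)}.
Expanding the product yields: p(z) = z^3 -11·z^2 + 51·z -41.
Note conjugate pairs combine to real quadratics: (z − (5+4i))(z − (5−4i)) = z² − 10z + 41.
The resulting polynomial has degree 3 and real coefficients as required.

p(z) = z^3 -11·z^2 + 51·z -41.


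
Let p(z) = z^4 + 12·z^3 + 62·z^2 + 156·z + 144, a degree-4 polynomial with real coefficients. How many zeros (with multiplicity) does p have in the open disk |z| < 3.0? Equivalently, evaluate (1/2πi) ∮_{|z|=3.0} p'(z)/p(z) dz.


The zeros of p are: (-3 + 3i), (-3 - 3i), -2, -4.
Their magnitudes are: 4.243, 4.243, 2, 4.
Zeros with |z| < R = 3.0: -2.
Count = 1.
By the argument principle, (1/2πi) ∮_{|z|=R} p'(z)/p(z) dz equals exactly this count.

Number of zeros inside |z| < 3.0: 1.


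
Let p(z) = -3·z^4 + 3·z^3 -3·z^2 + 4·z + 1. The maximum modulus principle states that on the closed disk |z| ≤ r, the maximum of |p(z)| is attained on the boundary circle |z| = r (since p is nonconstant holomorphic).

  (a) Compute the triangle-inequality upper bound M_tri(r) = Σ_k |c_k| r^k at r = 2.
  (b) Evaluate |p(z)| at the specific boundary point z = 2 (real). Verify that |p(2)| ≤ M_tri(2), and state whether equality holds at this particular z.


Coefficients: c_0 = 1, c_1 = 4, c_2 = -3, c_3 = 3, c_4 = -3. Radius r = 2.
Part (a). Triangle bound: M_tri(r) = Σ_k |c_k| r^k
  = |1|·2^0 + |4|·2^1 + |-3|·2^2 + |3|·2^3 + |-3|·2^4
  = 1 + 8 + 12 + 24 + 48 = 93.
This bounds M(r) := max_{|z|=r} |p(z)| from above; equality holds iff all terms c_k z^k can be made to align in phase at a single z on |z|=r.
Part (b). At z = 2 (real, on the circle |z| = r):
  p(2) = (1)·2^0 + (4)·2^1 + (-3)·2^2 + (3)·2^3 + (-3)·2^4 = -27.
  |p(2)| = 27.
Check: |p(2)| = 27 ≤ 93 = M_tri(2). ✓ Equality does not hold at z = 2 (the coefficients have mixed signs, so the terms do not all align in phase there).

M_tri(2) = 93; |p(2)| = 27; equality at z=2: no.


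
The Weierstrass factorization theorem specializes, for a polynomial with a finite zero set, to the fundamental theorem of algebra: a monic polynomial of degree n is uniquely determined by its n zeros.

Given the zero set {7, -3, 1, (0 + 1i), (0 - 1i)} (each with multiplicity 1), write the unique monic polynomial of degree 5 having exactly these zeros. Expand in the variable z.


The polynomial is p(z) = ∏_{α ∈ S} (z − α), where S = {7, -3, 1, (0 + 1i), (0 - 1i)}.
Expanding the product yields: p(z) = z^5 -5·z^4 -16·z^3 + 16·z^2 -17·z + 21.
Note conjugate pairs combine to real quadratics: (z − (0+1i))(z − (0−1i)) = z² + 1.
The resulting polynomial has degree 5 and real coefficients as required.

p(z) = z^5 -5·z^4 -16·z^3 + 16·z^2 -17·z + 21.


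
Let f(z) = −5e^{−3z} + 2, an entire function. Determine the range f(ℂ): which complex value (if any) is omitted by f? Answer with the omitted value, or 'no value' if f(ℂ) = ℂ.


Little Picard bounds the complement of f(ℂ) to at most one point.
e^{−3z} is never zero on ℂ, so -5·e^{−3z} takes every value in ℂ ∖ {0}. Adding 2 shifts the range to ℂ ∖ {2}. Thus f omits exactly the value 2.

Omitted value: 2.


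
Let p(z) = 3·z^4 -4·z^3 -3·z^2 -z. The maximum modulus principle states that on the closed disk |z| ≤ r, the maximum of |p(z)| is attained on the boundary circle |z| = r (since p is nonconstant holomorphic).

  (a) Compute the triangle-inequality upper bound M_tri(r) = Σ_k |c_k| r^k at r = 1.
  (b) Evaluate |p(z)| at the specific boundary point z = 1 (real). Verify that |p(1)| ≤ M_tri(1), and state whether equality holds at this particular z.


Coefficients: c_0 = 0, c_1 = -1, c_2 = -3, c_3 = -4, c_4 = 3. Radius r = 1.
Part (a). Triangle bound: M_tri(r) = Σ_k |c_k| r^k
  = |0|·1^0 + |-1|·1^1 + |-3|·1^2 + |-4|·1^3 + |3|·1^4
  = 0 + 1 + 3 + 4 + 3 = 11.
This bounds M(r) := max_{|z|=r} |p(z)| from above; equality holds iff all terms c_k z^k can be made to align in phase at a single z on |z|=r.
Part (b). At z = 1 (real, on the circle |z| = r):
  p(1) = (0)·1^0 + (-1)·1^1 + (-3)·1^2 + (-4)·1^3 + (3)·1^4 = -5.
  |p(1)| = 5.
Check: |p(1)| = 5 ≤ 11 = M_tri(1). ✓ Equality does not hold at z = 1 (the coefficients have mixed signs, so the terms do not all align in phase there).

M_tri(1) = 11; |p(1)| = 5; equality at z=1: no.


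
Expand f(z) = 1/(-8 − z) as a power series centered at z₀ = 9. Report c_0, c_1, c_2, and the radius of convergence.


Let w = z − z₀, so z = z₀ + w.
Then -8 − z = -8 − (z₀ + w) = (-8 − z₀) − w = -17 − w.
f(z) = 1/(-17 − w) = (1/(-17)) · 1/(1 − w/(-17)) = Σ_{n≥0} w^n / (-17)^(n+1).
So c_n = 1/(-17)^(n+1):
  c_0 = 1/(-17)^1 = -1/17.
  c_1 = 1/(-17)^2 = 1/289.
  c_2 = 1/(-17)^3 = -1/4913.
The series is valid for |w/d| < 1, i.e. |z − z₀| < |d|.
Radius of convergence: R = |-8 − z₀| = |-17| = 17 (distance from z₀ to the singularity z = -8).

c_0 = -1/17, c_1 = 1/289, c_2 = -1/4913; R = 17.


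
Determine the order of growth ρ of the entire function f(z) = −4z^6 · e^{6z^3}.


M(r) = max_{|z|=r} |-4|·|z|^6·|e^{6z^3}| = 4·r^6 · e^{6r^3} (the factors attain their maxima compatibly on |z|=r). Then log M(r) = log 4 + 6·log r + 6r^3, dominated by the last term, so log log M(r) ~ 3·log r. The polynomial factor -4z^6 contributes only a log r term and does not affect the order. ρ = 3.
Therefore ρ = 3.

Order ρ = 3.


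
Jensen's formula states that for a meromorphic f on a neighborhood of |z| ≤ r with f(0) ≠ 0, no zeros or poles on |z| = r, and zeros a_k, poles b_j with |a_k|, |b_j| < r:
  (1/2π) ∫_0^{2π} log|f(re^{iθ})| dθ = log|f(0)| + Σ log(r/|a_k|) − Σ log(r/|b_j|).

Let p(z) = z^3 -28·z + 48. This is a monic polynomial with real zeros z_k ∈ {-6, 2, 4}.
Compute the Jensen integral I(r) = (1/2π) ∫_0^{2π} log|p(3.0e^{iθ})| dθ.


Zeros: -6, 2, 4; r = 3.0.
Inside |z| < r: 2. Outside (|z| ≥ r): -6, 4.
p(0) = 48, so log|p(0)| = log(48) = 3.8712.
Apply Jensen: I(r) = log|p(0)| + Σ_k log(r/|z_k|), summed over zeros inside |z| < r.
  log(r/|z_k|) for z_k = 2: log(3.0/2) = 0.4055
  Outside zeros (-6, 4) contribute nothing to the Jensen sum.
Sum over inside zeros: 0.4055.
I(r) = log|p(0)| + (inside sum) = 3.8712 + 0.4055 = 4.2767.
Note: since some zeros are outside |z| ≤ r, the simplified n·log(r) form does NOT apply — only the inside zeros contribute.

I(r) ≈ 4.2767.


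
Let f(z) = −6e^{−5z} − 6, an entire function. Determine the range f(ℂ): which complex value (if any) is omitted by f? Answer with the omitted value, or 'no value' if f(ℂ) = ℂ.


Little Picard bounds the complement of f(ℂ) to at most one point.
e^{−5z} is never zero on ℂ, so -6·e^{−5z} takes every value in ℂ ∖ {0}. Adding -6 shifts the range to ℂ ∖ {-6}. Thus f omits exactly the value -6.

Omitted value: -6.


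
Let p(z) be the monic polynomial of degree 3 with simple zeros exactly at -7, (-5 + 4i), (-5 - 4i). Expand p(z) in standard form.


The polynomial is p(z) = ∏_{α ∈ S} (z − α), where S = {-7, (-5 + 4i), (-5 - 4i)}.
Expanding the product yields: p(z) = z^3 + 17·z^2 + 111·z + 287.
Note conjugate pairs combine to real quadratics: (z − (-5+4i))(z − (-5−4i)) = z² + 10z + 41.
The resulting polynomial has degree 3 and real coefficients as required.

p(z) = z^3 + 17·z^2 + 111·z + 287.


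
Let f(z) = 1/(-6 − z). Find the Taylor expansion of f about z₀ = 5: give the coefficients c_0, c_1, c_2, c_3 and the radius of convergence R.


Let w = z − z₀, so z = z₀ + w.
Then -6 − z = -6 − (z₀ + w) = (-6 − z₀) − w = -11 − w.
f(z) = 1/(-11 − w) = (1/(-11)) · 1/(1 − w/(-11)) = Σ_{n≥0} w^n / (-11)^(n+1).
So c_n = 1/(-11)^(n+1):
  c_0 = 1/(-11)^1 = -1/11.
  c_1 = 1/(-11)^2 = 1/121.
  c_2 = 1/(-11)^3 = -1/1331.
  c_3 = 1/(-11)^4 = 1/14641.
The series is valid for |w/d| < 1, i.e. |z − z₀| < |d|.
Radius of convergence: R = |-6 − z₀| = |-11| = 11 (distance from z₀ to the singularity z = -6).

c_0 = -1/11, c_1 = 1/121, c_2 = -1/1331, c_3 = 1/14641; R = 11.


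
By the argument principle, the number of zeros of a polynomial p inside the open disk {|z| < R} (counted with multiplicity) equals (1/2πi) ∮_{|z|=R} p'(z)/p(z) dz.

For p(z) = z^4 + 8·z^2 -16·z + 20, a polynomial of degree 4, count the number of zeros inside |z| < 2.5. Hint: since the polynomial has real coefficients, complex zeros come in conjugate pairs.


The zeros of p are: (-1 + 3i), (-1 - 3i), (1 + 1i), (1 - 1i).
Their magnitudes are: 3.162, 3.162, 1.414, 1.414.
Zeros with |z| < R = 2.5: (1 + 1i), (1 - 1i).
Count = 2.
By the argument principle, (1/2πi) ∮_{|z|=R} p'(z)/p(z) dz equals exactly this count.

Number of zeros inside |z| < 2.5: 2.


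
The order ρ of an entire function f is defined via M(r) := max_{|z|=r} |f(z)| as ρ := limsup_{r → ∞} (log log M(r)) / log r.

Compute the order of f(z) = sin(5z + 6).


sin(w) is a linear combination of e^{iw} and e^{−iw} (or e^w, e^{−w} in the hyperbolic case), so |sin(w)| ≤ e^{|w|}. With w = 5z + 6, |w| ≤ 5|z| + 6 = 5r + 6 on |z| = r, giving M(r) ≤ e^{5r + 6}, so ρ ≤ 1. On a suitable ray (z = it for sin/cos; z = t for sinh/cosh, t real → ∞), |sin(5z + 6)| grows like e^{5|t|}/2, so ρ ≥ 1. Hence ρ = 1.
Therefore ρ = 1.

Order ρ = 1.


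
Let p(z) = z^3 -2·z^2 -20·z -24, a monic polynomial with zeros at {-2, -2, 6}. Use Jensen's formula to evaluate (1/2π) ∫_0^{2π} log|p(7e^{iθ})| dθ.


Zeros: -2, -2, 6; r = 7.
Inside |z| < r: -2, -2, 6. Outside (|z| ≥ r): ∅.
p(0) = -24, so log|p(0)| = log(24) = 3.1781.
Apply Jensen: I(r) = log|p(0)| + Σ_k log(r/|z_k|), summed over zeros inside |z| < r.
  log(r/|z_k|) for z_k = -2: log(7/2) = 1.2528
  log(r/|z_k|) for z_k = -2: log(7/2) = 1.2528
  log(r/|z_k|) for z_k = 6: log(7/6) = 0.1542
Sum over inside zeros: 2.6597.
I(r) = log|p(0)| + (inside sum) = 3.1781 + 2.6597 = 5.8377.
Closed form (all zeros inside, monic): I(r) = n·log(r) = 3·log(7) = 5.8377. ✓

I(r) ≈ 5.8377.


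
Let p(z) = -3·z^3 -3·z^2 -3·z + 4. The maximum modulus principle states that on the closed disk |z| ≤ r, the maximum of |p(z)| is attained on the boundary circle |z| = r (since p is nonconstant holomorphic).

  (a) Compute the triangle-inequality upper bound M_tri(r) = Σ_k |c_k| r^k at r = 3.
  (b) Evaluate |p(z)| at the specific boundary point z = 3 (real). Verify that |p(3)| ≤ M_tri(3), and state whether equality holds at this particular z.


Coefficients: c_0 = 4, c_1 = -3, c_2 = -3, c_3 = -3. Radius r = 3.
Part (a). Triangle bound: M_tri(r) = Σ_k |c_k| r^k
  = |4|·3^0 + |-3|·3^1 + |-3|·3^2 + |-3|·3^3
  = 4 + 9 + 27 + 81 = 121.
This bounds M(r) := max_{|z|=r} |p(z)| from above; equality holds iff all terms c_k z^k can be made to align in phase at a single z on |z|=r.
Part (b). At z = 3 (real, on the circle |z| = r):
  p(3) = (4)·3^0 + (-3)·3^1 + (-3)·3^2 + (-3)·3^3 = -113.
  |p(3)| = 113.
Check: |p(3)| = 113 ≤ 121 = M_tri(3). ✓ Equality does not hold at z = 3 (the coefficients have mixed signs, so the terms do not all align in phase there).

M_tri(3) = 121; |p(3)| = 113; equality at z=3: no.


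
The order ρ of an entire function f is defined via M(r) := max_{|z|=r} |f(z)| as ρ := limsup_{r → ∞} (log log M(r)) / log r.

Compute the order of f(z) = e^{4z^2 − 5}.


|e^{4z^2 − 5}| = e^{Re(4·z^2) + -5} ≤ e^{4|z|^2 + -5} = e^{4r^2 + -5} on |z| = r, so ρ ≤ 2. Choosing z on |z|=r so that 4·z^2 is real positive (always possible by picking arg z appropriately) gives |f(z)| = e^{4r^2 + -5}, matching the bound. The additive constant -5 does not affect log log M(r) ~ 2·log r. Hence ρ = 2.
Therefore ρ = 2.

Order ρ = 2.


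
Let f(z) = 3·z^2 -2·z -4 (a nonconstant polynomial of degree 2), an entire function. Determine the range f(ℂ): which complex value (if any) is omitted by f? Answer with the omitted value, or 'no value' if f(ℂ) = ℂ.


Little Picard bounds the complement of f(ℂ) to at most one point.
For every w ∈ ℂ, the equation p(z) − w = 0 is a nonconstant polynomial in z and hence has at least one root by the fundamental theorem of algebra. So p is surjective onto ℂ, omitting no value.

Omitted value: no value.


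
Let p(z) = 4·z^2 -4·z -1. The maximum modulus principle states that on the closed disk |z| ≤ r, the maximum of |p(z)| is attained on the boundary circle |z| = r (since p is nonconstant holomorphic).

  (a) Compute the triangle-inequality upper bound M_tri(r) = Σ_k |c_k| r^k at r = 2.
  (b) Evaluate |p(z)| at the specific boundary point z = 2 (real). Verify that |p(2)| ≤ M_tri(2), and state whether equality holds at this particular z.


Coefficients: c_0 = -1, c_1 = -4, c_2 = 4. Radius r = 2.
Part (a). Triangle bound: M_tri(r) = Σ_k |c_k| r^k
  = |-1|·2^0 + |-4|·2^1 + |4|·2^2
  = 1 + 8 + 16 = 25.
This bounds M(r) := max_{|z|=r} |p(z)| from above; equality holds iff all terms c_k z^k can be made to align in phase at a single z on |z|=r.
Part (b). At z = 2 (real, on the circle |z| = r):
  p(2) = (-1)·2^0 + (-4)·2^1 + (4)·2^2 = 7.
  |p(2)| = 7.
Check: |p(2)| = 7 ≤ 25 = M_tri(2). ✓ Equality does not hold at z = 2 (the coefficients have mixed signs, so the terms do not all align in phase there).

M_tri(2) = 25; |p(2)| = 7; equality at z=2: no.


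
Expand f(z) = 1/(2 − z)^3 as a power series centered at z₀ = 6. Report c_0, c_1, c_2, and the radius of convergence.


Let w = z − z₀, so z = z₀ + w.
Then 2 − z = 2 − (z₀ + w) = (2 − z₀) − w = -4 − w.
f(z) = 1/(-4 − w)^3 = (1/(-4)^3) · (1 − w/(-4))^{−3}.
By the binomial series (1−u)^{−3} = Σ_{n≥0} C(n+2, 2) u^n for |u|<1, with u = w/(-4):
  c_n = C(n+2, 2) / (-4)^(n+3).
  c_0 = 1/(-4)^3 = -1/64.
  c_1 = 3/(-4)^4 = 3/256.
  c_2 = 6/(-4)^5 = -3/512.
The series is valid for |w/d| < 1, i.e. |z − z₀| < |d|.
Radius of convergence: R = |2 − z₀| = |-4| = 4 (distance from z₀ to the singularity z = 2).

c_0 = -1/64, c_1 = 3/256, c_2 = -3/512; R = 4.


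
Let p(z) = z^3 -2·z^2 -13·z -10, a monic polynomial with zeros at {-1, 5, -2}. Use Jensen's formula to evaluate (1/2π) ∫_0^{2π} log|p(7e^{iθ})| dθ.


Zeros: -2, -1, 5; r = 7.
Inside |z| < r: -2, -1, 5. Outside (|z| ≥ r): ∅.
p(0) = -10, so log|p(0)| = log(10) = 2.3026.
Apply Jensen: I(r) = log|p(0)| + Σ_k log(r/|z_k|), summed over zeros inside |z| < r.
  log(r/|z_k|) for z_k = -1: log(7/1) = 1.9459
  log(r/|z_k|) for z_k = 5: log(7/5) = 0.3365
  log(r/|z_k|) for z_k = -2: log(7/2) = 1.2528
Sum over inside zeros: 3.5351.
I(r) = log|p(0)| + (inside sum) = 2.3026 + 3.5351 = 5.8377.
Closed form (all zeros inside, monic): I(r) = n·log(r) = 3·log(7) = 5.8377. ✓

I(r) ≈ 5.8377.


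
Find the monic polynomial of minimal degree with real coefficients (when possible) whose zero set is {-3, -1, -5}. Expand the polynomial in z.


The polynomial is p(z) = ∏_{α ∈ S} (z − α), where S = {-3, -1, -5}.
Expanding the product yields: p(z) = z^3 + 9·z^2 + 23·z + 15.
The resulting polynomial has degree 3 and real coefficients as required.

p(z) = z^3 + 9·z^2 + 23·z + 15.


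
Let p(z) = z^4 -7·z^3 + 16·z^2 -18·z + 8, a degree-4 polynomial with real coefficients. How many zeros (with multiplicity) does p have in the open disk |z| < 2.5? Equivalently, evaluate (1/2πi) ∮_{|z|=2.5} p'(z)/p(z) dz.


The zeros of p are: 4, (1 + 1i), (1 - 1i), 1.
Their magnitudes are: 4, 1.414, 1.414, 1.
Zeros with |z| < R = 2.5: (1 + 1i), (1 - 1i), 1.
Count = 3.
By the argument principle, (1/2πi) ∮_{|z|=R} p'(z)/p(z) dz equals exactly this count.

Number of zeros inside |z| < 2.5: 3.


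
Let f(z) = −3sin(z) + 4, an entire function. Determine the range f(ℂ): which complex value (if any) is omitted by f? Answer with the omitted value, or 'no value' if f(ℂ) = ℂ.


Little Picard bounds the complement of f(ℂ) to at most one point.
sin is entire and surjective onto ℂ: for every w ∈ ℂ, sin(ζ) = w has a solution ζ ∈ ℂ (e.g., via the complex inverse arcsin). With ζ = z this gives z = ζ/(1). Then -3·sin(z) takes every value in -3·ℂ = ℂ, and adding 4 is a bijection of ℂ. So f is surjective and omits no value. (Note: only on the real line is sin bounded by [−1, 1].)

Omitted value: no value.


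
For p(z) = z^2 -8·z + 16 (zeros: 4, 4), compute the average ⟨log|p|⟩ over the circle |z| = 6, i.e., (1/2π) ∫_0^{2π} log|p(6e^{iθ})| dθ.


Zeros: 4, 4; r = 6.
Inside |z| < r: 4, 4. Outside (|z| ≥ r): ∅.
p(0) = 16, so log|p(0)| = log(16) = 2.7726.
Apply Jensen: I(r) = log|p(0)| + Σ_k log(r/|z_k|), summed over zeros inside |z| < r.
  log(r/|z_k|) for z_k = 4: log(6/4) = 0.4055
  log(r/|z_k|) for z_k = 4: log(6/4) = 0.4055
Sum over inside zeros: 0.8109.
I(r) = log|p(0)| + (inside sum) = 2.7726 + 0.8109 = 3.5835.
Closed form (all zeros inside, monic): I(r) = n·log(r) = 2·log(6) = 3.5835. ✓

I(r) ≈ 3.5835.


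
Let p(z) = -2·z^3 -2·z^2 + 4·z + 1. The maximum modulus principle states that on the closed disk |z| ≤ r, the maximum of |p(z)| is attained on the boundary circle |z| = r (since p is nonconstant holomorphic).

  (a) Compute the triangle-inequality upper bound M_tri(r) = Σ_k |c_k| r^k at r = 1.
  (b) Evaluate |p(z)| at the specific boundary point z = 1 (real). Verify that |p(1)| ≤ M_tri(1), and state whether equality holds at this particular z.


Coefficients: c_0 = 1, c_1 = 4, c_2 = -2, c_3 = -2. Radius r = 1.
Part (a). Triangle bound: M_tri(r) = Σ_k |c_k| r^k
  = |1|·1^0 + |4|·1^1 + |-2|·1^2 + |-2|·1^3
  = 1 + 4 + 2 + 2 = 9.
This bounds M(r) := max_{|z|=r} |p(z)| from above; equality holds iff all terms c_k z^k can be made to align in phase at a single z on |z|=r.
Part (b). At z = 1 (real, on the circle |z| = r):
  p(1) = (1)·1^0 + (4)·1^1 + (-2)·1^2 + (-2)·1^3 = 1.
  |p(1)| = 1.
Check: |p(1)| = 1 ≤ 9 = M_tri(1). ✓ Equality does not hold at z = 1 (the coefficients have mixed signs, so the terms do not all align in phase there).

M_tri(1) = 9; |p(1)| = 1; equality at z=1: no.


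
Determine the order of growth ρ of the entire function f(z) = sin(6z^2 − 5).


Write sin(w) = (e^{iw} ± e^{−iw})/(2 or 2i), so |sin(w)| ≤ e^{|w|}. With w = 6z^2 − 5, |w| ≤ 6r^2 + 5 on |z|=r, giving M(r) ≤ e^{6r^2 + 5} and ρ ≤ 2. For the lower bound, choose z on |z|=r with 6z^2 purely imaginary of modulus 6r^2; then |sin(6z^2 − 5)| grows like e^{6r^2}/2, so ρ ≥ 2. Hence ρ = 2.
Therefore ρ = 2.

Order ρ = 2.


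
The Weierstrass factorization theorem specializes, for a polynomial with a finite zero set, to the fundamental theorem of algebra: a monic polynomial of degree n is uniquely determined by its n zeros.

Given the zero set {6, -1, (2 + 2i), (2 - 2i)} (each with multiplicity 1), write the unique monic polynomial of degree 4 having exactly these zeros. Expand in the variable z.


The polynomial is p(z) = ∏_{α ∈ S} (z − α), where S = {6, -1, (2 + 2i), (2 - 2i)}.
Expanding the product yields: p(z) = z^4 -9·z^3 + 22·z^2 -16·z -48.
Note conjugate pairs combine to real quadratics: (z − (2+2i))(z − (2−2i)) = z² − 4z + 8.
The resulting polynomial has degree 4 and real coefficients as required.

p(z) = z^4 -9·z^3 + 22·z^2 -16·z -48.


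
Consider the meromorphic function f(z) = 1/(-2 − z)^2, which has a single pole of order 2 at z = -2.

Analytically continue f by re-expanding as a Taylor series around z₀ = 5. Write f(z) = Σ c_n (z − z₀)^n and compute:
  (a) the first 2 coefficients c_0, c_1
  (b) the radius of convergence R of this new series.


Let w = z − z₀, so z = z₀ + w.
Then -2 − z = -2 − (z₀ + w) = (-2 − z₀) − w = -7 − w.
f(z) = 1/(-7 − w)^2 = (1/(-7)^2) · (1 − w/(-7))^{−2}.
By the binomial series (1−u)^{−2} = Σ_{n≥0} C(n+1, 1) u^n for |u|<1, with u = w/(-7):
  c_n = C(n+1, 1) / (-7)^(n+2).
  c_0 = 1/(-7)^2 = 1/49.
  c_1 = 2/(-7)^3 = -2/343.
The series is valid for |w/d| < 1, i.e. |z − z₀| < |d|.
Radius of convergence: R = |-2 − z₀| = |-7| = 7 (distance from z₀ to the singularity z = -2).

c_0 = 1/49, c_1 = -2/343; R = 7.


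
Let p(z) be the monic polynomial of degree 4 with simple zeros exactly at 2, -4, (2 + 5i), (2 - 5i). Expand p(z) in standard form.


The polynomial is p(z) = ∏_{α ∈ S} (z − α), where S = {2, -4, (2 + 5i), (2 - 5i)}.
Expanding the product yields: p(z) = z^4 -2·z^3 + 13·z^2 + 90·z -232.
Note conjugate pairs combine to real quadratics: (z − (2+5i))(z − (2−5i)) = z² − 4z + 29.
The resulting polynomial has degree 4 and real coefficients as required.

p(z) = z^4 -2·z^3 + 13·z^2 + 90·z -232.


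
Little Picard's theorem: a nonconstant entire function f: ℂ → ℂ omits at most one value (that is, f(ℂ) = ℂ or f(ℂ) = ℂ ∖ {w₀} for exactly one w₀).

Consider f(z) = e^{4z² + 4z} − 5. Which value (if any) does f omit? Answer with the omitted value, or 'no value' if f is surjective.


Little Picard bounds the complement of f(ℂ) to at most one point.
The exponent g(z) = 4z² + 4z is a nonconstant polynomial, hence surjective onto ℂ. So e^{g(z)} takes every value in {e^w : w ∈ ℂ} = ℂ ∖ {0}. Adding -5 shifts the range to ℂ ∖ {-5}. f omits exactly -5.

Omitted value: -5.


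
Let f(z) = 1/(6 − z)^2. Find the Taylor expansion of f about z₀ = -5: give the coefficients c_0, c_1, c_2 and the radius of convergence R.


Let w = z − z₀, so z = z₀ + w.
Then 6 − z = 6 − (z₀ + w) = (6 − z₀) − w = 11 − w.
f(z) = 1/(11 − w)^2 = (1/(11)^2) · (1 − w/(11))^{−2}.
By the binomial series (1−u)^{−2} = Σ_{n≥0} C(n+1, 1) u^n for |u|<1, with u = w/(11):
  c_n = C(n+1, 1) / (11)^(n+2).
  c_0 = 1/(11)^2 = 1/121.
  c_1 = 2/(11)^3 = 2/1331.
  c_2 = 3/(11)^4 = 3/14641.
The series is valid for |w/d| < 1, i.e. |z − z₀| < |d|.
Radius of convergence: R = |6 − z₀| = |11| = 11 (distance from z₀ to the singularity z = 6).

c_0 = 1/121, c_1 = 2/1331, c_2 = 3/14641; R = 11.


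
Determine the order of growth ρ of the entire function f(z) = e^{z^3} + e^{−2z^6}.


Each summand is entire of order 3 and 6 respectively (as in the single-exponential case). The order of a sum is at most the max of the orders, so ρ ≤ 6. For the lower bound: on |z|=r choose arg z so that -2z^6 is real positive; then |e^{-2z^6}| = e^{2r^6} while |e^{1z^3}| ≤ e^{1r^3} = o(e^{2r^6}). So |f| ≥ e^{2r^6}(1 − o(1)) and ρ ≥ 6. Hence ρ = max(3, 6) = 6.
Therefore ρ = 6.

Order ρ = 6.


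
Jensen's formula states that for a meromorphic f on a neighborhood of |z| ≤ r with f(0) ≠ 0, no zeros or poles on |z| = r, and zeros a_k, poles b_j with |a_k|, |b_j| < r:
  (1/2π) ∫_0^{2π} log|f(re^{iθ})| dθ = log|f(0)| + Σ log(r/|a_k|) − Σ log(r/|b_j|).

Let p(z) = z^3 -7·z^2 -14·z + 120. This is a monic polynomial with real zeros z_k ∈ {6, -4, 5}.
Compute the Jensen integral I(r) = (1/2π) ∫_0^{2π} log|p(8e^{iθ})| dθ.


Zeros: -4, 5, 6; r = 8.
Inside |z| < r: -4, 5, 6. Outside (|z| ≥ r): ∅.
p(0) = 120, so log|p(0)| = log(120) = 4.7875.
Apply Jensen: I(r) = log|p(0)| + Σ_k log(r/|z_k|), summed over zeros inside |z| < r.
  log(r/|z_k|) for z_k = 6: log(8/6) = 0.2877
  log(r/|z_k|) for z_k = -4: log(8/4) = 0.6931
  log(r/|z_k|) for z_k = 5: log(8/5) = 0.4700
Sum over inside zeros: 1.4508.
I(r) = log|p(0)| + (inside sum) = 4.7875 + 1.4508 = 6.2383.
Closed form (all zeros inside, monic): I(r) = n·log(r) = 3·log(8) = 6.2383. ✓

I(r) ≈ 6.2383.


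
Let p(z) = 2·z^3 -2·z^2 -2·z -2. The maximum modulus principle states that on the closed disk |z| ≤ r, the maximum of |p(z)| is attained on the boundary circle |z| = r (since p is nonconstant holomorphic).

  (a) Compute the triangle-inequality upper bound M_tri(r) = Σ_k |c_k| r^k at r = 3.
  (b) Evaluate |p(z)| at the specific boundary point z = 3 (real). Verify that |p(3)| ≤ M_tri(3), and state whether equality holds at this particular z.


Coefficients: c_0 = -2, c_1 = -2, c_2 = -2, c_3 = 2. Radius r = 3.
Part (a). Triangle bound: M_tri(r) = Σ_k |c_k| r^k
  = |-2|·3^0 + |-2|·3^1 + |-2|·3^2 + |2|·3^3
  = 2 + 6 + 18 + 54 = 80.
This bounds M(r) := max_{|z|=r} |p(z)| from above; equality holds iff all terms c_k z^k can be made to align in phase at a single z on |z|=r.
Part (b). At z = 3 (real, on the circle |z| = r):
  p(3) = (-2)·3^0 + (-2)·3^1 + (-2)·3^2 + (2)·3^3 = 28.
  |p(3)| = 28.
Check: |p(3)| = 28 ≤ 80 = M_tri(3). ✓ Equality does not hold at z = 3 (the coefficients have mixed signs, so the terms do not all align in phase there).

M_tri(3) = 80; |p(3)| = 28; equality at z=3: no.


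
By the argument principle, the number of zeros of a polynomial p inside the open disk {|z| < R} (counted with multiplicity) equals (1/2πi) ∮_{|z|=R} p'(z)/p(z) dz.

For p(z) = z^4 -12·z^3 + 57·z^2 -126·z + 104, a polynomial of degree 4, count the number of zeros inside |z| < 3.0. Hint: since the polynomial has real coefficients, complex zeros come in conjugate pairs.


The zeros of p are: 2, (3 + 2i), (3 - 2i), 4.
Their magnitudes are: 2, 3.606, 3.606, 4.
Zeros with |z| < R = 3.0: 2.
Count = 1.
By the argument principle, (1/2πi) ∮_{|z|=R} p'(z)/p(z) dz equals exactly this count.

Number of zeros inside |z| < 3.0: 1.


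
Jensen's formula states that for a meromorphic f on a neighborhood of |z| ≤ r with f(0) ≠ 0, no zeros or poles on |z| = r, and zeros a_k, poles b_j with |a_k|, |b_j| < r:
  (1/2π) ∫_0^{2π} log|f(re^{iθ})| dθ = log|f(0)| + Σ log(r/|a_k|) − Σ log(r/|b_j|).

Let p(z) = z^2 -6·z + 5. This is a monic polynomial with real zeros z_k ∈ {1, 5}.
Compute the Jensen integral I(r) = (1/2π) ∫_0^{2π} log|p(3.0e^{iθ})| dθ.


Zeros: 1, 5; r = 3.0.
Inside |z| < r: 1. Outside (|z| ≥ r): 5.
p(0) = 5, so log|p(0)| = log(5) = 1.6094.
Apply Jensen: I(r) = log|p(0)| + Σ_k log(r/|z_k|), summed over zeros inside |z| < r.
  log(r/|z_k|) for z_k = 1: log(3.0/1) = 1.0986
  Outside zeros (5) contribute nothing to the Jensen sum.
Sum over inside zeros: 1.0986.
I(r) = log|p(0)| + (inside sum) = 1.6094 + 1.0986 = 2.7081.
Note: since some zeros are outside |z| ≤ r, the simplified n·log(r) form does NOT apply — only the inside zeros contribute.

I(r) ≈ 2.7081.


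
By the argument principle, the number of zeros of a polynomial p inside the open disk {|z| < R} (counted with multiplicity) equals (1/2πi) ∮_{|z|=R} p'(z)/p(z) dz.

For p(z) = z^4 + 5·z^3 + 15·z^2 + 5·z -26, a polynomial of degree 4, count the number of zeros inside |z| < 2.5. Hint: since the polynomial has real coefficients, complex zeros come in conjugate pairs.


The zeros of p are: 1, (-2 + 3i), (-2 - 3i), -2.
Their magnitudes are: 1, 3.606, 3.606, 2.
Zeros with |z| < R = 2.5: 1, -2.
Count = 2.
By the argument principle, (1/2πi) ∮_{|z|=R} p'(z)/p(z) dz equals exactly this count.

Number of zeros inside |z| < 2.5: 2.


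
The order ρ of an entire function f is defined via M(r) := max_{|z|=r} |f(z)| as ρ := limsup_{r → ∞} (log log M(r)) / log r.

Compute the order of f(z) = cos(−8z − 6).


cos(w) is a linear combination of e^{iw} and e^{−iw} (or e^w, e^{−w} in the hyperbolic case), so |cos(w)| ≤ e^{|w|}. With w = −8z − 6, |w| ≤ 8|z| + 6 = 8r + 6 on |z| = r, giving M(r) ≤ e^{8r + 6}, so ρ ≤ 1. On a suitable ray (z = it for sin/cos; z = t for sinh/cosh, t real → ∞), |cos(−8z − 6)| grows like e^{8|t|}/2, so ρ ≥ 1. Hence ρ = 1.
Therefore ρ = 1.

Order ρ = 1.


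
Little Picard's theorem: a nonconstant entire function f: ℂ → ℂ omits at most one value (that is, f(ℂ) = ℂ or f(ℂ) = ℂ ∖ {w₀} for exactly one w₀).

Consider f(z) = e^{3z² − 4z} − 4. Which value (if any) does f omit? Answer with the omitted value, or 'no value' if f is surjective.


Little Picard bounds the complement of f(ℂ) to at most one point.
The exponent g(z) = 3z² − 4z is a nonconstant polynomial, hence surjective onto ℂ. So e^{g(z)} takes every value in {e^w : w ∈ ℂ} = ℂ ∖ {0}. Adding -4 shifts the range to ℂ ∖ {-4}. f omits exactly -4.

Omitted value: -4.


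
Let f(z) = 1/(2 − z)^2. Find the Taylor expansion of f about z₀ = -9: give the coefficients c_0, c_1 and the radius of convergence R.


Let w = z − z₀, so z = z₀ + w.
Then 2 − z = 2 − (z₀ + w) = (2 − z₀) − w = 11 − w.
f(z) = 1/(11 − w)^2 = (1/(11)^2) · (1 − w/(11))^{−2}.
By the binomial series (1−u)^{−2} = Σ_{n≥0} C(n+1, 1) u^n for |u|<1, with u = w/(11):
  c_n = C(n+1, 1) / (11)^(n+2).
  c_0 = 1/(11)^2 = 1/121.
  c_1 = 2/(11)^3 = 2/1331.
The series is valid for |w/d| < 1, i.e. |z − z₀| < |d|.
Radius of convergence: R = |2 − z₀| = |11| = 11 (distance from z₀ to the singularity z = 2).

c_0 = 1/121, c_1 = 2/1331; R = 11.


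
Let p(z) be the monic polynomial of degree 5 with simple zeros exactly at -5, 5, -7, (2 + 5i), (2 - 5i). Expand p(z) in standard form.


The polynomial is p(z) = ∏_{α ∈ S} (z − α), where S = {-5, 5, -7, (2 + 5i), (2 - 5i)}.
Expanding the product yields: p(z) = z^5 + 3·z^4 -24·z^3 + 128·z^2 -25·z -5075.
Note conjugate pairs combine to real quadratics: (z − (2+5i))(z − (2−5i)) = z² − 4z + 29.
The resulting polynomial has degree 5 and real coefficients as required.

p(z) = z^5 + 3·z^4 -24·z^3 + 128·z^2 -25·z -5075.


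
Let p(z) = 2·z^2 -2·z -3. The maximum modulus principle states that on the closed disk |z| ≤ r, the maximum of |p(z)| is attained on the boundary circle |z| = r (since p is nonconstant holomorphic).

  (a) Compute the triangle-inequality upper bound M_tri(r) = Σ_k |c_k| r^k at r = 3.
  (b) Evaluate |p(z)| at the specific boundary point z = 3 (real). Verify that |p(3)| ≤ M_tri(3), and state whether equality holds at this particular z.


Coefficients: c_0 = -3, c_1 = -2, c_2 = 2. Radius r = 3.
Part (a). Triangle bound: M_tri(r) = Σ_k |c_k| r^k
  = |-3|·3^0 + |-2|·3^1 + |2|·3^2
  = 3 + 6 + 18 = 27.
This bounds M(r) := max_{|z|=r} |p(z)| from above; equality holds iff all terms c_k z^k can be made to align in phase at a single z on |z|=r.
Part (b). At z = 3 (real, on the circle |z| = r):
  p(3) = (-3)·3^0 + (-2)·3^1 + (2)·3^2 = 9.
  |p(3)| = 9.
Check: |p(3)| = 9 ≤ 27 = M_tri(3). ✓ Equality does not hold at z = 3 (the coefficients have mixed signs, so the terms do not all align in phase there).

M_tri(3) = 27; |p(3)| = 9; equality at z=3: no.


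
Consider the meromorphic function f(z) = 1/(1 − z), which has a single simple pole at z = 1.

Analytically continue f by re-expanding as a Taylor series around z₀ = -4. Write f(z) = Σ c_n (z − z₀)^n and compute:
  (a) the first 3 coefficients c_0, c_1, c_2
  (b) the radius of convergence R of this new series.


Let w = z − z₀, so z = z₀ + w.
Then 1 − z = 1 − (z₀ + w) = (1 − z₀) − w = 5 − w.
f(z) = 1/(5 − w) = (1/(5)) · 1/(1 − w/(5)) = Σ_{n≥0} w^n / (5)^(n+1).
So c_n = 1/(5)^(n+1):
  c_0 = 1/(5)^1 = 1/5.
  c_1 = 1/(5)^2 = 1/25.
  c_2 = 1/(5)^3 = 1/125.
The series is valid for |w/d| < 1, i.e. |z − z₀| < |d|.
Radius of convergence: R = |1 − z₀| = |5| = 5 (distance from z₀ to the singularity z = 1).

c_0 = 1/5, c_1 = 1/25, c_2 = 1/125; R = 5.


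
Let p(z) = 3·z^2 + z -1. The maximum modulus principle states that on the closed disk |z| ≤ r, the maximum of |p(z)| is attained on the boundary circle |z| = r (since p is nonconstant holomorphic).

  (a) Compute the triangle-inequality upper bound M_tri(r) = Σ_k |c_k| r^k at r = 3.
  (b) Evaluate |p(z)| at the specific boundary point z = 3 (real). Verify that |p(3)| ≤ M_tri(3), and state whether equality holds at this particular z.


Coefficients: c_0 = -1, c_1 = 1, c_2 = 3. Radius r = 3.
Part (a). Triangle bound: M_tri(r) = Σ_k |c_k| r^k
  = |-1|·3^0 + |1|·3^1 + |3|·3^2
  = 1 + 3 + 27 = 31.
This bounds M(r) := max_{|z|=r} |p(z)| from above; equality holds iff all terms c_k z^k can be made to align in phase at a single z on |z|=r.
Part (b). At z = 3 (real, on the circle |z| = r):
  p(3) = (-1)·3^0 + (1)·3^1 + (3)·3^2 = 29.
  |p(3)| = 29.
Check: |p(3)| = 29 ≤ 31 = M_tri(3). ✓ Equality does not hold at z = 3 (the coefficients have mixed signs, so the terms do not all align in phase there).

M_tri(3) = 31; |p(3)| = 29; equality at z=3: no.


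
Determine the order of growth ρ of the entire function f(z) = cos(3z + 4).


cos(w) is a linear combination of e^{iw} and e^{−iw} (or e^w, e^{−w} in the hyperbolic case), so |cos(w)| ≤ e^{|w|}. With w = 3z + 4, |w| ≤ 3|z| + 4 = 3r + 4 on |z| = r, giving M(r) ≤ e^{3r + 4}, so ρ ≤ 1. On a suitable ray (z = it for sin/cos; z = t for sinh/cosh, t real → ∞), |cos(3z + 4)| grows like e^{3|t|}/2, so ρ ≥ 1. Hence ρ = 1.
Therefore ρ = 1.

Order ρ = 1.


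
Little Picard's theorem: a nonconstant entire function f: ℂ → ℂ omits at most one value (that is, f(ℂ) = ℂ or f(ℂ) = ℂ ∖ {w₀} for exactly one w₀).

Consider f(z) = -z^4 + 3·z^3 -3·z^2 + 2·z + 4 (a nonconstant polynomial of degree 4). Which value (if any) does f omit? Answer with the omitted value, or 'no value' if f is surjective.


Little Picard bounds the complement of f(ℂ) to at most one point.
For every w ∈ ℂ, the equation p(z) − w = 0 is a nonconstant polynomial in z and hence has at least one root by the fundamental theorem of algebra. So p is surjective onto ℂ, omitting no value.

Omitted value: no value.
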